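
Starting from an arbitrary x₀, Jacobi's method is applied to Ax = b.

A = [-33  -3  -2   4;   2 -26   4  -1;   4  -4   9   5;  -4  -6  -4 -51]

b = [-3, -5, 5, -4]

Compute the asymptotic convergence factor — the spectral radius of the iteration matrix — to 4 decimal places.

0.4109

Diagonal D = diag(-33, -26, 9, -51); L, U strict lower/upper.
Jacobi T = -D⁻¹(L+U): T[2,3] = -(5)/(9) = -0.5556; T[2,2] = 0.
  T[0,:] = [+0.0000  -0.0909  -0.0606  +0.1212]
  T[1,:] = [+0.0769  +0.0000  +0.1538  -0.0385]
  T[2,:] = [-0.4444  +0.4444  +0.0000  -0.5556]
  T[3,:] = [-0.0784  -0.1176  -0.0784  +0.0000]
|λ(T)| sorted: 0.4109, 0.2801, 0.0728, 0.0728.
ρ = 0.4109; 0.4109 < 1 ⇒ converges.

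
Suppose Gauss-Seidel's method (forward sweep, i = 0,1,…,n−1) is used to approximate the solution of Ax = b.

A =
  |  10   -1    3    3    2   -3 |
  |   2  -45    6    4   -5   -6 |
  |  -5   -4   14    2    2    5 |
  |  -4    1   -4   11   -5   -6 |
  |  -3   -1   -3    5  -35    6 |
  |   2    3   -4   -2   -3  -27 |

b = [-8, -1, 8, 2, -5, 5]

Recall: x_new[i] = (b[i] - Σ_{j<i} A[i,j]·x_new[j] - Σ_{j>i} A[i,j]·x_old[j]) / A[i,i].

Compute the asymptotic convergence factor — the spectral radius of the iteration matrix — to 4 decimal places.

Write A = D+L+U with D = diag(10, -45, 14, 11, -35, -27).
GS T = -(D+L)⁻¹U: row 0 first, T[0,1] = -(-1)/(10) = +0.1000; later rows by forward substitution.
  T[0,:] = [+0.0000  +0.1000  -0.3000  -0.3000  -0.2000  +0.3000]
  T[1,:] = [+0.0000  +0.0044  +0.1200  +0.0756  -0.1200  -0.1200]
  T[2,:] = [+0.0000  +0.0370  -0.0729  -0.2284  -0.2486  -0.2843]
  T[3,:] = [+0.0000  +0.0494  -0.1465  -0.1990  +0.3023  +0.5621]
  T[4,:] = [+0.0000  -0.0048  +0.0076  +0.0147  +0.0851  +0.2538]
  T[5,:] = [+0.0000  -0.0007  +0.0119  +0.0331  -0.0232  -0.0188]
|λ(T)| sorted: 0.3826, 0.1211, 0.0763, 0.0558, 0.0558, 0.0000.
ρ = 0.3826; 0.3826 < 1: convergent.

0.3826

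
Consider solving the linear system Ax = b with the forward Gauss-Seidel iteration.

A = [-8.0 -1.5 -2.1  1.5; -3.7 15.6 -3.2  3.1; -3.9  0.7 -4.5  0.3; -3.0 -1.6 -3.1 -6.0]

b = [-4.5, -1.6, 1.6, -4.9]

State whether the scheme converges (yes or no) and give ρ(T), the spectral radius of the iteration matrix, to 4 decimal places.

Write A = D+L+U with D = diag(-8, 15.6, -4.5, -6).
Gauss-Seidel: T = -(D+L)⁻¹U, row 0 first, T[0,3] = -(1.5)/(-8) = +0.1875; later rows by forward substitution.
  T[0,:] = [+0.0000, -0.1875, -0.2625, +0.1875]
  T[1,:] = [+0.0000, -0.0445, +0.1429, -0.1542]
  T[2,:] = [+0.0000, +0.1556, +0.2497, -0.1198]
  T[3,:] = [+0.0000, +0.0252, -0.0359, +0.0093]
|roots of det(T-λI)|: 0.3247, 0.0628, 0.0628, 0.0000.
spectral radius ρ = 0.3247; 0.3247 < 1, so it converges for any x₀.

yes, ρ = 0.3247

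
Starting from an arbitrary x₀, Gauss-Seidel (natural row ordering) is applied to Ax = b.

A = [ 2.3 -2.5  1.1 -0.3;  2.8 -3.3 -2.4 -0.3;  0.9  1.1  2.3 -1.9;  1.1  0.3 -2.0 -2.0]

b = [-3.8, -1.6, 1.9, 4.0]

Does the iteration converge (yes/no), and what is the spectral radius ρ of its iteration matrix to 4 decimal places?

no, ρ = 1.2045

A = D + L + U where D = diag(2.3, -3.3, 2.3, -2).
T_GS = -(D+L)⁻¹U: row 0 first, T[0,1] = -(-2.5)/(2.3) = +1.0870; later rows by forward substitution.
  T[0,:] = [+0.0000  +1.0870  -0.4783  +0.1304]
  T[1,:] = [+0.0000  +0.9223  -1.1331  +0.0198]
  T[2,:] = [+0.0000  -0.8664  +0.7290  +0.7656]
  T[3,:] = [+0.0000  +1.6026  -1.1621  -0.6909]
|roots of det(T-λI)|: 1.2045, 0.6816, 0.4375, 0.0000.
ρ(T) = max|λ| = 1.2045; 1.2045 > 1: divergent.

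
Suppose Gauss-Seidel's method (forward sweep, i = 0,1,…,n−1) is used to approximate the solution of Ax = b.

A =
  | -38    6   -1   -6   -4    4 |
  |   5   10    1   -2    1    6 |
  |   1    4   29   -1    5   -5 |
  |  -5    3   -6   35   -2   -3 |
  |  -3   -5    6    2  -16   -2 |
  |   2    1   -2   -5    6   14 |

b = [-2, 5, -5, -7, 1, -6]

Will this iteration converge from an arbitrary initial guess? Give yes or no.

yes

Let D = diag(-38, 10, 29, 35, -16, 14); L, U the strict triangles.
T_GS = -(D+L)⁻¹U: row 0 first, T[0,5] = -(4)/(-38) = +0.1053; later rows by forward substitution.
  T[0,:] = [+0.0000 +0.1579 -0.0263 -0.1579 -0.1053 +0.1053]
  T[1,:] = [+0.0000 -0.0789 -0.0868 +0.2789 -0.0474 -0.6526]
  T[2,:] = [+0.0000 +0.0054 +0.0129 +0.0015 -0.1623 +0.2588]
  T[3,:] = [+0.0000 +0.0303 +0.0059 -0.0462 +0.0184 +0.2011]
  T[4,:] = [+0.0000 +0.0009 +0.0376 -0.0628 -0.0240 +0.1814]
  T[5,:] = [+0.0000 -0.0057 -0.0022 +0.0132 +0.0121 +0.0626]
|eigenvalues of T|: 0.1670, 0.1031, 0.0651, 0.0651, 0.0076, 0.0000.
spectral radius ρ = 0.1670; 0.1670 < 1, so it converges for any x₀.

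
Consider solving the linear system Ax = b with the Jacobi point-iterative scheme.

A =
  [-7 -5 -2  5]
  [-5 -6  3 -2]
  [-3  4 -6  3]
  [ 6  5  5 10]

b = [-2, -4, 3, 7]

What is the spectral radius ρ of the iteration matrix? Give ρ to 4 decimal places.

Split A = D + L + U, D = diag(-7, -6, -6, 10).
Jacobi: T = -D⁻¹(L+U), T[0,3] = -(5)/(-7) = +0.7143; T[0,0] = 0.
  T[0,:] = [+0.0000  -0.7143  -0.2857  +0.7143]
  T[1,:] = [-0.8333  +0.0000  +0.5000  -0.3333]
  T[2,:] = [-0.5000  +0.6667  +0.0000  +0.5000]
  T[3,:] = [-0.6000  -0.5000  -0.5000  +0.0000]
|roots of det(T-λI)|: 1.2474, 0.7967, 0.7967, 0.7888.
ρ = 1.2474; 1.2474 > 1 ⇒ diverges.

1.2474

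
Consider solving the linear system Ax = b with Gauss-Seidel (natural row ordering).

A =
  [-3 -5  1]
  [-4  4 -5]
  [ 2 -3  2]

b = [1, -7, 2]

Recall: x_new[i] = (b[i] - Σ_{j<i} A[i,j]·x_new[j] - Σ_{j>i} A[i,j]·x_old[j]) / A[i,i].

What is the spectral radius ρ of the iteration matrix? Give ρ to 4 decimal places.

A = D + L + U where D = diag(-3, 4, 2).
GS T = -(D+L)⁻¹U: row 0 first, T[0,2] = -(1)/(-3) = +0.3333; later rows by forward substitution.
  T[0,:] = [+0.0000  -1.6667  +0.3333]
  T[1,:] = [+0.0000  -1.6667  +1.5833]
  T[2,:] = [+0.0000  -0.8333  +2.0417]
|roots of det(T-λI)|: 1.6430, 1.2680, 0.0000.
ρ = 1.6430; 1.6430 > 1, so it fails to converge.

1.6430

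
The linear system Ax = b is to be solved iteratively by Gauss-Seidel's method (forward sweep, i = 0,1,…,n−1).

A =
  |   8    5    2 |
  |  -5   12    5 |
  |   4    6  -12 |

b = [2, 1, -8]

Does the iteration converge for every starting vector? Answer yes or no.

yes

Split A = D + L + U, D = diag(8, 12, -12).
GS T = -(D+L)⁻¹U: row 0 first, T[0,1] = -(5)/(8) = -0.6250; later rows by forward substitution.
  T[0,:] = [+0.0000  -0.6250  -0.2500]
  T[1,:] = [+0.0000  -0.2604  -0.5208]
  T[2,:] = [+0.0000  -0.3385  -0.3438]
eigenvalue magnitudes: 0.7241, 0.1199, 0.0000.
ρ(T) = max|λ| = 0.7241; 0.7241 < 1, so it converges for any x₀.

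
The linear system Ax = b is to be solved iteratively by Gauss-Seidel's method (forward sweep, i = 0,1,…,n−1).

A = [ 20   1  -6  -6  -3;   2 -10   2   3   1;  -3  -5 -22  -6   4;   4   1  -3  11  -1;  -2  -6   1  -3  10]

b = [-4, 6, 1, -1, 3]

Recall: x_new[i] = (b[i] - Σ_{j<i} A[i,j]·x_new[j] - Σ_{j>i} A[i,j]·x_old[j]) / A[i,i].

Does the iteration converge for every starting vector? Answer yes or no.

yes

Diagonal D = diag(20, -10, -22, 11, 10); L, U strict lower/upper.
GS T = -(D+L)⁻¹U: row 0 first, T[0,1] = -(1)/(20) = -0.0500; later rows by forward substitution.
  T[0,:] = [+0.0000 -0.0500 +0.3000 +0.3000 +0.1500]
  T[1,:] = [+0.0000 -0.0100 +0.2600 +0.3600 +0.1300]
  T[2,:] = [+0.0000 +0.0091 -0.1000 -0.3955 +0.1318]
  T[3,:] = [+0.0000 +0.0216 -0.1600 -0.2497 +0.0605]
  T[4,:] = [+0.0000 -0.0104 +0.1780 +0.2406 +0.1130]
moduli |λ_i(T)| = 0.5144, 0.1880, 0.0727, 0.0071, 0.0000.
ρ(T) = max|λ| = 0.5144; 0.5144 < 1: convergent.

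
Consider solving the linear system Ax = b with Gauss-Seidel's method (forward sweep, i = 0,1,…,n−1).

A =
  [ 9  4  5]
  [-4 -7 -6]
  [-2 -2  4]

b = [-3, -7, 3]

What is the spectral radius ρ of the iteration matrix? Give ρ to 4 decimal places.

Write A = D+L+U with D = diag(9, -7, 4).
Gauss-Seidel: T = -(D+L)⁻¹U, row 0 first, T[0,1] = -(4)/(9) = -0.4444; later rows by forward substitution.
  T[0,:] = [+0.0000 -0.4444 -0.5556]
  T[1,:] = [+0.0000 +0.2540 -0.5397]
  T[2,:] = [+0.0000 -0.0952 -0.5476]
|roots of det(T-λI)|: 0.6073, 0.3136, 0.0000.
ρ(T) = max|λ| = 0.6073; 0.6073 < 1: convergent.

0.6073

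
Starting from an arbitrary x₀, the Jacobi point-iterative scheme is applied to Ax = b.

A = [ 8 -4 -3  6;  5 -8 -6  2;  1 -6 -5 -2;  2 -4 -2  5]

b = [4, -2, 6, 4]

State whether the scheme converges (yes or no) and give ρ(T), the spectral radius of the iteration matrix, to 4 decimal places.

no, ρ = 1.4441

Split A = D + L + U, D = diag(8, -8, -5, 5).
Jacobi: T = -D⁻¹(L+U), T[2,0] = -(1)/(-5) = +0.2000; T[2,2] = 0.
  T[0,:] = [+0.0000 +0.5000 +0.3750 -0.7500]
  T[1,:] = [+0.6250 +0.0000 -0.7500 +0.2500]
  T[2,:] = [+0.2000 -1.2000 +0.0000 -0.4000]
  T[3,:] = [-0.4000 +0.8000 +0.4000 +0.0000]
|eigenvalues of T|: 1.4441, 0.9739, 0.4702, 0.0000.
ρ = 1.4441; 1.4441 > 1: divergent.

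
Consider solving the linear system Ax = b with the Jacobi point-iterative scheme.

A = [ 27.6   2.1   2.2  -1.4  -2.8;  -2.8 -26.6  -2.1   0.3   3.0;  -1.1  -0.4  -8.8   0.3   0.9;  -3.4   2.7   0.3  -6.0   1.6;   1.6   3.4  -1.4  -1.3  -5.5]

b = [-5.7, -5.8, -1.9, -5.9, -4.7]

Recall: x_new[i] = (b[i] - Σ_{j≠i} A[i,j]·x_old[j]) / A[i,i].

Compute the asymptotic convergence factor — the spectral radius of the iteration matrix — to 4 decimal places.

Split A = D + L + U, D = diag(27.6, -26.6, -8.8, -6, -5.5).
Jacobi T = -D⁻¹(L+U): T[3,2] = -(0.3)/(-6) = +0.0500; T[3,3] = 0.
  T[0,:] = [+0.0000, -0.0761, -0.0797, +0.0507, +0.1014]
  T[1,:] = [-0.1053, +0.0000, -0.0789, +0.0113, +0.1128]
  T[2,:] = [-0.1250, -0.0455, +0.0000, +0.0341, +0.1023]
  T[3,:] = [-0.5667, +0.4500, +0.0500, +0.0000, +0.2667]
  T[4,:] = [+0.2909, +0.6182, -0.2545, -0.2364, +0.0000]
eigenvalue magnitudes: 0.2865, 0.2205, 0.2205, 0.1539, 0.0331.
ρ = 0.2865; 0.2865 < 1, so it converges for any x₀.

0.2865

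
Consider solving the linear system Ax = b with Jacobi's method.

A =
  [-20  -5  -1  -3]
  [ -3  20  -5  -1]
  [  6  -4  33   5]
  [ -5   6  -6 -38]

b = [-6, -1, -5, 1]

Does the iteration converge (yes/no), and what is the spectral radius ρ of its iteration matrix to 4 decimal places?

Split A = D + L + U, D = diag(-20, 20, 33, -38).
Jacobi: T = -D⁻¹(L+U), T[1,3] = -(-1)/(20) = +0.0500; T[1,1] = 0.
  T[0,:] = [+0.0000 -0.2500 -0.0500 -0.1500]
  T[1,:] = [+0.1500 +0.0000 +0.2500 +0.0500]
  T[2,:] = [-0.1818 +0.1212 +0.0000 -0.1515]
  T[3,:] = [-0.1316 +0.1579 -0.1579 +0.0000]
|roots of det(T-λI)|: 0.2684, 0.2092, 0.0788, 0.0788.
ρ(T) = max|λ| = 0.2684; 0.2684 < 1 ⇒ converges.

yes, ρ = 0.2684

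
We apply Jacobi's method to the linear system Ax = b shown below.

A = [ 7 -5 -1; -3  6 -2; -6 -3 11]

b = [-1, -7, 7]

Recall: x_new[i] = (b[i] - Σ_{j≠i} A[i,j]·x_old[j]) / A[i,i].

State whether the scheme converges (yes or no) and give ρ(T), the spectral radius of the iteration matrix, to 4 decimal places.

Let D = diag(7, 6, 11); L, U the strict triangles.
T_J = -D⁻¹(L+U): T[1,0] = -(-3)/(6) = +0.5000; T[1,1] = 0.
  T[0,:] = [+0.0000, +0.7143, +0.1429]
  T[1,:] = [+0.5000, +0.0000, +0.3333]
  T[2,:] = [+0.5455, +0.2727, +0.0000]
|roots of det(T-λI)|: 0.8390, 0.4219, 0.4219.
ρ(T) = max|λ| = 0.8390; 0.8390 < 1, so it converges for any x₀.

yes, ρ = 0.8390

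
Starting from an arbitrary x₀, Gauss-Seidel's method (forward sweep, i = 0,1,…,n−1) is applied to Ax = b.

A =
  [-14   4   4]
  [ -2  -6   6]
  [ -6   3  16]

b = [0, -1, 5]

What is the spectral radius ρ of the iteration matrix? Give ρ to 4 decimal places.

Write A = D+L+U with D = diag(-14, -6, 16).
GS T = -(D+L)⁻¹U: row 0 first, T[0,2] = -(4)/(-14) = +0.2857; later rows by forward substitution.
  T[0,:] = [+0.0000  +0.2857  +0.2857]
  T[1,:] = [+0.0000  -0.0952  +0.9048]
  T[2,:] = [+0.0000  +0.1250  -0.0625]
eigenvalue magnitudes: 0.4156, 0.2578, 0.0000.
ρ(T) = max|λ| = 0.4156; 0.4156 < 1 ⇒ converges.

0.4156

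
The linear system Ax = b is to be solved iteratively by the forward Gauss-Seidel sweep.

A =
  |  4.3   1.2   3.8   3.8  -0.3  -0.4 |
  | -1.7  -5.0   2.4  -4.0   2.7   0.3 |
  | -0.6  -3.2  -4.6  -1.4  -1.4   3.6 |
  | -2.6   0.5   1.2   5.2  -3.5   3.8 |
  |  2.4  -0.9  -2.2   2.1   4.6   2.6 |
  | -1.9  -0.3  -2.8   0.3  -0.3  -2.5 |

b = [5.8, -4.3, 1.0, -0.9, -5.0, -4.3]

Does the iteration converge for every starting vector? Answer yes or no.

Let D = diag(4.3, -5, -4.6, 5.2, 4.6, -2.5); L, U the strict triangles.
GS T = -(D+L)⁻¹U: row 0 first, T[0,5] = -(-0.4)/(4.3) = +0.0930; later rows by forward substitution.
  T[0,:] = [+0.0000  -0.2791  -0.8837  -0.8837  +0.0698  +0.0930]
  T[1,:] = [+0.0000  +0.0949  +0.7805  -0.4995  +0.5163  +0.0284]
  T[2,:] = [+0.0000  -0.0296  -0.4277  +0.1584  -0.6726  +0.7507]
  T[3,:] = [+0.0000  -0.1418  -0.4182  -0.4304  +0.8135  -0.8602]
  T[4,:] = [+0.0000  +0.2148  +0.6002  +0.6356  -0.6285  +0.1436]
  T[5,:] = [+0.0000  +0.1911  +0.9348  +0.4262  +0.8114  -1.0354]
|λ(T)| sorted: 1.5847, 0.8532, 0.2382, 0.2382, 0.1536, 0.0000.
ρ = 1.5847; 1.5847 > 1 ⇒ diverges.

no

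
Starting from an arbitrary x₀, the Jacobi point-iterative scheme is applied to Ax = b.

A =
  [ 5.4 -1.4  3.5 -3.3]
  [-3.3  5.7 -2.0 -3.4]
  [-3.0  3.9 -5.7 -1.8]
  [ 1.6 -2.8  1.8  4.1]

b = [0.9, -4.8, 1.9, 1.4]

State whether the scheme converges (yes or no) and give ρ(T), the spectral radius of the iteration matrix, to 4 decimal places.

no, ρ = 1.1298

Split A = D + L + U, D = diag(5.4, 5.7, -5.7, 4.1).
Jacobi: T = -D⁻¹(L+U), T[0,1] = -(-1.4)/(5.4) = +0.2593; T[0,0] = 0.
  T[0,:] = [+0.0000 +0.2593 -0.6481 +0.6111]
  T[1,:] = [+0.5789 +0.0000 +0.3509 +0.5965]
  T[2,:] = [-0.5263 +0.6842 +0.0000 -0.3158]
  T[3,:] = [-0.3902 +0.6829 -0.4390 +0.0000]
|λ(T)| sorted: 1.1298, 0.6440, 0.6094, 0.1235.
ρ(T) = max|λ| = 1.1298; 1.1298 > 1 ⇒ diverges.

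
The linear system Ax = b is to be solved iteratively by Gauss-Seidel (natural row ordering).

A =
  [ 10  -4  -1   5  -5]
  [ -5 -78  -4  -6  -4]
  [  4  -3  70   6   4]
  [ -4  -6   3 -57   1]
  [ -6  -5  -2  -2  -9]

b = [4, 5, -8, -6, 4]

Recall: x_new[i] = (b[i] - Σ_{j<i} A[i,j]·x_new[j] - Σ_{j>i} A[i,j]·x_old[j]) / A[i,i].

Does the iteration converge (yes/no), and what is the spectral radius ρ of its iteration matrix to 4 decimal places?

Diagonal D = diag(10, -78, 70, -57, -9); L, U strict lower/upper.
T_GS = -(D+L)⁻¹U: row 0 first, T[0,4] = -(-5)/(10) = +0.5000; later rows by forward substitution.
  T[0,:] = [+0.0000  +0.4000  +0.1000  -0.5000  +0.5000]
  T[1,:] = [+0.0000  -0.0256  -0.0577  -0.0449  -0.0833]
  T[2,:] = [+0.0000  -0.0240  -0.0082  -0.0591  -0.0893]
  T[3,:] = [+0.0000  -0.0266  -0.0014  +0.0367  -0.0135]
  T[4,:] = [+0.0000  -0.2412  -0.0325  +0.3632  -0.2642]
eigenvalue magnitudes: 0.3334, 0.0567, 0.0567, 0.0192, 0.0000.
ρ(T) = max|λ| = 0.3334; 0.3334 < 1: convergent.

yes, ρ = 0.3334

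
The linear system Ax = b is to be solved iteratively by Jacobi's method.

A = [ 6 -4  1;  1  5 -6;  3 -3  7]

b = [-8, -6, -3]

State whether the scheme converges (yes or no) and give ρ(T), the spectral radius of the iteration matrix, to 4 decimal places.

yes, ρ = 0.9034

Let D = diag(6, 5, 7); L, U the strict triangles.
Jacobi T = -D⁻¹(L+U): T[1,2] = -(-6)/(5) = +1.2000; T[1,1] = 0.
  T[0,:] = [+0.0000 +0.6667 -0.1667]
  T[1,:] = [-0.2000 +0.0000 +1.2000]
  T[2,:] = [-0.4286 +0.4286 +0.0000]
moduli |λ_i(T)| = 0.9034, 0.6031, 0.6031.
ρ(T) = max|λ| = 0.9034; 0.9034 < 1, so it converges for any x₀.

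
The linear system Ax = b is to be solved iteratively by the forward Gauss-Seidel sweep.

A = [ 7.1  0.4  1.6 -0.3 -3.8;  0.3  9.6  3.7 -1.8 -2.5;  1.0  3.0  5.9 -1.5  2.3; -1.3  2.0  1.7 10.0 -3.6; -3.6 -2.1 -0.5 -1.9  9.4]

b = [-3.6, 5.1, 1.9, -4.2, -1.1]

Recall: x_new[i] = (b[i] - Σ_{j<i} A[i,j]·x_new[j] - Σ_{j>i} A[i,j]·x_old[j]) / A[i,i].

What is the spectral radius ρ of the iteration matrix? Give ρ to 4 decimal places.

Diagonal D = diag(7.1, 9.6, 5.9, 10, 9.4); L, U strict lower/upper.
Gauss-Seidel: T = -(D+L)⁻¹U, row 0 first, T[0,4] = -(-3.8)/(7.1) = +0.5352; later rows by forward substitution.
  T[0,:] = [+0.0000 -0.0563 -0.2254 +0.0423 +0.5352]
  T[1,:] = [+0.0000 +0.0018 -0.3784 +0.1862 +0.2437]
  T[2,:] = [+0.0000 +0.0087 +0.2306 +0.1524 -0.6045]
  T[3,:] = [+0.0000 -0.0091 +0.0072 -0.0577 +0.4836]
  T[4,:] = [+0.0000 -0.0226 -0.1571 +0.0542 +0.3250]
|roots of det(T-λI)|: 0.5568, 0.2355, 0.1357, 0.0428, 0.0000.
spectral radius ρ = 0.5568; 0.5568 < 1 ⇒ converges.

0.5568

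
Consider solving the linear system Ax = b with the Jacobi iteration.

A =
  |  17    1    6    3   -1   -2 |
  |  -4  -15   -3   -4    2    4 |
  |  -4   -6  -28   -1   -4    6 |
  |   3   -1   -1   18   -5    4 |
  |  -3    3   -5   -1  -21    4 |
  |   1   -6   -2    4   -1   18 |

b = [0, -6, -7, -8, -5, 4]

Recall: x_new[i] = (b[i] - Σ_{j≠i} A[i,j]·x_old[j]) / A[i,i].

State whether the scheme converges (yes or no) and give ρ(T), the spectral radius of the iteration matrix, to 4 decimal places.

Write A = D+L+U with D = diag(17, -15, -28, 18, -21, 18).
Jacobi T = -D⁻¹(L+U): T[0,1] = -(1)/(17) = -0.0588; T[0,0] = 0.
  T[0,:] = [+0.0000  -0.0588  -0.3529  -0.1765  +0.0588  +0.1176]
  T[1,:] = [-0.2667  +0.0000  -0.2000  -0.2667  +0.1333  +0.2667]
  T[2,:] = [-0.1429  -0.2143  +0.0000  -0.0357  -0.1429  +0.2143]
  T[3,:] = [-0.1667  +0.0556  +0.0556  +0.0000  +0.2778  -0.2222]
  T[4,:] = [-0.1429  +0.1429  -0.2381  -0.0476  +0.0000  +0.1905]
  T[5,:] = [-0.0556  +0.3333  +0.1111  -0.2222  +0.0556  +0.0000]
|eigenvalues of T|: 0.5092, 0.3388, 0.3295, 0.3079, 0.3079, 0.0654.
ρ = 0.5092; 0.5092 < 1, so it converges for any x₀.

yes, ρ = 0.5092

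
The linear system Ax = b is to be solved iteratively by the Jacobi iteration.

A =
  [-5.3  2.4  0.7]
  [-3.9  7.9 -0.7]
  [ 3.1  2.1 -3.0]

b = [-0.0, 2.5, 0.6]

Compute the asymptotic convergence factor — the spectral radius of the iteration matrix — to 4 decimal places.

0.7352

Diagonal D = diag(-5.3, 7.9, -3); L, U strict lower/upper.
T_J = -D⁻¹(L+U): T[1,2] = -(-0.7)/(7.9) = +0.0886; T[1,1] = 0.
  T[0,:] = [+0.0000, +0.4528, +0.1321]
  T[1,:] = [+0.4937, +0.0000, +0.0886]
  T[2,:] = [+1.0333, +0.7000, +0.0000]
|eigenvalues of T|: 0.7352, 0.4967, 0.2385.
ρ(T) = max|λ| = 0.7352; 0.7352 < 1: convergent.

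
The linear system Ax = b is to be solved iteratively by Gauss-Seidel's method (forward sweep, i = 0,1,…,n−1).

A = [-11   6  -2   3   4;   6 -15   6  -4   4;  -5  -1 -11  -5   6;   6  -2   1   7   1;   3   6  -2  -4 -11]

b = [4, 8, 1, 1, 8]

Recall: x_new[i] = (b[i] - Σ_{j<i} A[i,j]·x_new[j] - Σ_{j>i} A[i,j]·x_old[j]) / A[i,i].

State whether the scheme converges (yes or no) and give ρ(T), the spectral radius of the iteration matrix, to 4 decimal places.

Write A = D+L+U with D = diag(-11, -15, -11, 7, -11).
GS T = -(D+L)⁻¹U: row 0 first, T[0,2] = -(-2)/(-11) = -0.1818; later rows by forward substitution.
  T[0,:] = [+0.0000  +0.5455  -0.1818  +0.2727  +0.3636]
  T[1,:] = [+0.0000  +0.2182  +0.3273  -0.1576  +0.4121]
  T[2,:] = [+0.0000  -0.2678  +0.0529  -0.5642  +0.3427]
  T[3,:] = [+0.0000  -0.3669  +0.2418  -0.1982  -0.3858]
  T[4,:] = [+0.0000  +0.4499  +0.0314  +0.1631  +0.4019]
|eigenvalues of T|: 0.8238, 0.5499, 0.5499, 0.0155, 0.0000.
ρ = 0.8238; 0.8238 < 1, so it converges for any x₀.

yes, ρ = 0.8238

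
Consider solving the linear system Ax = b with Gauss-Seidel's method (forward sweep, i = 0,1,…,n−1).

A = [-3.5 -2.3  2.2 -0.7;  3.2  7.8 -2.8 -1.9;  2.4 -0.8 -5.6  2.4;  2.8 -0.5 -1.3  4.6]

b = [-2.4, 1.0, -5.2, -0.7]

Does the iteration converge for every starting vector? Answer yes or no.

yes

Write A = D+L+U with D = diag(-3.5, 7.8, -5.6, 4.6).
GS T = -(D+L)⁻¹U: row 0 first, T[0,3] = -(-0.7)/(-3.5) = -0.2000; later rows by forward substitution.
  T[0,:] = [+0.0000  -0.6571  +0.6286  -0.2000]
  T[1,:] = [+0.0000  +0.2696  +0.1011  +0.3256]
  T[2,:] = [+0.0000  -0.3201  +0.2549  +0.2963]
  T[3,:] = [+0.0000  +0.3388  -0.2996  +0.2409]
|λ(T)| sorted: 0.5932, 0.3221, 0.3221, 0.0000.
ρ = 0.5932; 0.5932 < 1: convergent.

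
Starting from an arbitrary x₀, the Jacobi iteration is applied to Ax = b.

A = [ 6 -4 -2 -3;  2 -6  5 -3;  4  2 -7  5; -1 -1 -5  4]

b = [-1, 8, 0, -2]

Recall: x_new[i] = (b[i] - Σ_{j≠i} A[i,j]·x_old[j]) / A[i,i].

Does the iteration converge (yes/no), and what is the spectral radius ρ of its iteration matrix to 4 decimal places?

no, ρ = 1.3897

Diagonal D = diag(6, -6, -7, 4); L, U strict lower/upper.
Jacobi: T = -D⁻¹(L+U), T[2,1] = -(2)/(-7) = +0.2857; T[2,2] = 0.
  T[0,:] = [+0.0000, +0.6667, +0.3333, +0.5000]
  T[1,:] = [+0.3333, +0.0000, +0.8333, -0.5000]
  T[2,:] = [+0.5714, +0.2857, +0.0000, +0.7143]
  T[3,:] = [+0.2500, +0.2500, +1.2500, +0.0000]
|λ(T)| sorted: 1.3897, 0.8542, 0.8542, 0.2133.
spectral radius ρ = 1.3897; 1.3897 > 1, so it fails to converge.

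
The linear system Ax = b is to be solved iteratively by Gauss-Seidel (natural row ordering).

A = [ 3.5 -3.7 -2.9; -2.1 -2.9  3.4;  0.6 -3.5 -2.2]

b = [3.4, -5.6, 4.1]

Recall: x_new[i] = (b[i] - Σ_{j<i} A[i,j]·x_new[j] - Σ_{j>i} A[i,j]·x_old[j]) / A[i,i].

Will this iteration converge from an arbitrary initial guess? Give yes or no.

no

A = D + L + U where D = diag(3.5, -2.9, -2.2).
GS T = -(D+L)⁻¹U: row 0 first, T[0,1] = -(-3.7)/(3.5) = +1.0571; later rows by forward substitution.
  T[0,:] = [+0.0000  +1.0571  +0.8286]
  T[1,:] = [+0.0000  -0.7655  +0.5724]
  T[2,:] = [+0.0000  +1.5062  -0.6847]
eigenvalue magnitudes: 1.6545, 0.2043, 0.0000.
spectral radius ρ = 1.6545; 1.6545 > 1: divergent.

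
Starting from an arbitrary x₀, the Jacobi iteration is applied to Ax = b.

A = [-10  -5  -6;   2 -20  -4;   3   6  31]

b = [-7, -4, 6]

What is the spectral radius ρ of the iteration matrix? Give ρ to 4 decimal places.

Split A = D + L + U, D = diag(-10, -20, 31).
T_J = -D⁻¹(L+U): T[2,0] = -(3)/(31) = -0.0968; T[2,2] = 0.
  T[0,:] = [+0.0000  -0.5000  -0.6000]
  T[1,:] = [+0.1000  +0.0000  -0.2000]
  T[2,:] = [-0.0968  -0.1935  +0.0000]
|λ(T)| sorted: 0.2346, 0.1915, 0.0431.
ρ(T) = max|λ| = 0.2346; 0.2346 < 1: convergent.

0.2346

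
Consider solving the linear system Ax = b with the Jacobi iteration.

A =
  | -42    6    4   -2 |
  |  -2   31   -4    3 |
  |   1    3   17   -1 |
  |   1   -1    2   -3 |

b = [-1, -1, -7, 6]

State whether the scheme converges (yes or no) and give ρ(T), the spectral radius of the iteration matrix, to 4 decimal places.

yes, ρ = 0.2739

Diagonal D = diag(-42, 31, 17, -3); L, U strict lower/upper.
Jacobi: T = -D⁻¹(L+U), T[2,0] = -(1)/(17) = -0.0588; T[2,2] = 0.
  T[0,:] = [+0.0000  +0.1429  +0.0952  -0.0476]
  T[1,:] = [+0.0645  +0.0000  +0.1290  -0.0968]
  T[2,:] = [-0.0588  -0.1765  +0.0000  +0.0588]
  T[3,:] = [+0.3333  -0.3333  +0.6667  +0.0000]
|λ(T)| sorted: 0.2739, 0.1754, 0.1460, 0.1460.
spectral radius ρ = 0.2739; 0.2739 < 1 ⇒ converges.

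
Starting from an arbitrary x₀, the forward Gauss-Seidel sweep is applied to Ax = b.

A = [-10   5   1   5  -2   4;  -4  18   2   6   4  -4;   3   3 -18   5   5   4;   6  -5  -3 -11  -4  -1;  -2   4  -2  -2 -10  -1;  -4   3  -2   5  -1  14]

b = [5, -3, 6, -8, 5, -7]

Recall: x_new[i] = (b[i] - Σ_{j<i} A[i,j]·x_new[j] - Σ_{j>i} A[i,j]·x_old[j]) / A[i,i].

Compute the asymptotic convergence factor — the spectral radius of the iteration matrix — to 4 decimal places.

0.5077

Let D = diag(-10, 18, -18, -11, -10, 14); L, U the strict triangles.
GS T = -(D+L)⁻¹U: row 0 first, T[0,2] = -(1)/(-10) = +0.1000; later rows by forward substitution.
  T[0,:] = [+0.0000 +0.5000 +0.1000 +0.5000 -0.2000 +0.4000]
  T[1,:] = [+0.0000 +0.1111 -0.0889 -0.2222 -0.2667 +0.3111]
  T[2,:] = [+0.0000 +0.1019 +0.0019 +0.3241 +0.2000 +0.3407]
  T[3,:] = [+0.0000 +0.1944 +0.0944 +0.2854 -0.4061 -0.1071]
  T[4,:] = [+0.0000 -0.1148 -0.0748 -0.3108 -0.0255 -0.1023]
  T[5,:] = [+0.0000 +0.0560 +0.0088 +0.1127 +0.1718 +0.1272]
moduli |λ_i(T)| = 0.5077, 0.2595, 0.1374, 0.1374, 0.0644, 0.0000.
ρ = 0.5077; 0.5077 < 1, so it converges for any x₀.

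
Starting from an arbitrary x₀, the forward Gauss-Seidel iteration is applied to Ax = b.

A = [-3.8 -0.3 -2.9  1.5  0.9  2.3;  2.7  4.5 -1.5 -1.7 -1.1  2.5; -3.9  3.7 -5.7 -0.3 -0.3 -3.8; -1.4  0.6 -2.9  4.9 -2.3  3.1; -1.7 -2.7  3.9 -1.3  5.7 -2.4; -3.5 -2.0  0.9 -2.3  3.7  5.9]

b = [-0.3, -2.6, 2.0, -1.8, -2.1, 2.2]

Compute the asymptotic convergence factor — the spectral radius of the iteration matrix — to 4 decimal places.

1.1816

Let D = diag(-3.8, 4.5, -5.7, 4.9, 5.7, 5.9); L, U the strict triangles.
T_GS = -(D+L)⁻¹U: row 0 first, T[0,1] = -(-0.3)/(-3.8) = -0.0789; later rows by forward substitution.
  T[0,:] = [+0.0000 -0.0789 -0.7632 +0.3947 +0.2368 +0.6053]
  T[1,:] = [+0.0000 +0.0474 +0.7912 +0.1409 +0.1023 -0.9187]
  T[2,:] = [+0.0000 +0.0848 +1.0358 -0.2312 -0.1483 -1.6772]
  T[3,:] = [+0.0000 +0.0218 +0.2981 -0.0413 +0.4368 -1.3398]
  T[4,:] = [+0.0000 -0.0541 -0.4935 +0.3333 +0.3202 +1.0083]
  T[5,:] = [+0.0000 -0.0013 +0.0832 +0.0921 +0.1673 -0.8512]
moduli |λ_i(T)| = 1.1816, 0.7450, 0.3465, 0.2742, 0.0019, 0.0000.
spectral radius ρ = 1.1816; 1.1816 > 1: divergent.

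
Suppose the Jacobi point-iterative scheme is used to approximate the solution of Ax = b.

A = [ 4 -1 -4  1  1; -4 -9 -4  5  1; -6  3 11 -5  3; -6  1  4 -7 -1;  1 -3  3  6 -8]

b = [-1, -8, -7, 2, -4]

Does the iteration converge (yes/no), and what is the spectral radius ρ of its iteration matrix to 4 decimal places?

no, ρ = 1.2834

Diagonal D = diag(4, -9, 11, -7, -8); L, U strict lower/upper.
Jacobi T = -D⁻¹(L+U): T[0,1] = -(-1)/(4) = +0.2500; T[0,0] = 0.
  T[0,:] = [+0.0000  +0.2500  +1.0000  -0.2500  -0.2500]
  T[1,:] = [-0.4444  +0.0000  -0.4444  +0.5556  +0.1111]
  T[2,:] = [+0.5455  -0.2727  +0.0000  +0.4545  -0.2727]
  T[3,:] = [-0.8571  +0.1429  +0.5714  +0.0000  -0.1429]
  T[4,:] = [+0.1250  -0.3750  +0.3750  +0.7500  +0.0000]
|λ(T)| sorted: 1.2834, 0.4939, 0.4939, 0.4928, 0.4928.
ρ(T) = max|λ| = 1.2834; 1.2834 > 1, so it fails to converge.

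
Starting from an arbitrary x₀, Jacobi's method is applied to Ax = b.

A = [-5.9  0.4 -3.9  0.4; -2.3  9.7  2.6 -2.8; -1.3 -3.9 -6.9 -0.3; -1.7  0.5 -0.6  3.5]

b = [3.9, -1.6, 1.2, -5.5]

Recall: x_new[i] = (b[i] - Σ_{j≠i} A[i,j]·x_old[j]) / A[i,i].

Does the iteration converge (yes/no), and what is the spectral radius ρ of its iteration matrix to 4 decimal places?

Diagonal D = diag(-5.9, 9.7, -6.9, 3.5); L, U strict lower/upper.
Jacobi T = -D⁻¹(L+U): T[3,2] = -(-0.6)/(3.5) = +0.1714; T[3,3] = 0.
  T[0,:] = [+0.0000  +0.0678  -0.6610  +0.0678]
  T[1,:] = [+0.2371  +0.0000  -0.2680  +0.2887]
  T[2,:] = [-0.1884  -0.5652  +0.0000  -0.0435]
  T[3,:] = [+0.4857  -0.1429  +0.1714  +0.0000]
|λ(T)| sorted: 0.7018, 0.5424, 0.3602, 0.3602.
spectral radius ρ = 0.7018; 0.7018 < 1, so it converges for any x₀.

yes, ρ = 0.7018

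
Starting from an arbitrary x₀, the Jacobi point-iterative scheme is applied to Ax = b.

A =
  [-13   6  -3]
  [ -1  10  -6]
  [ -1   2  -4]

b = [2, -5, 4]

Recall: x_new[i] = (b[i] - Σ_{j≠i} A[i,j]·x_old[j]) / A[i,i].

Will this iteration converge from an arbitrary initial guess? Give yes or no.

Split A = D + L + U, D = diag(-13, 10, -4).
T_J = -D⁻¹(L+U): T[1,2] = -(-6)/(10) = +0.6000; T[1,1] = 0.
  T[0,:] = [+0.0000  +0.4615  -0.2308]
  T[1,:] = [+0.1000  +0.0000  +0.6000]
  T[2,:] = [-0.2500  +0.5000  +0.0000]
eigenvalue magnitudes: 0.7185, 0.4883, 0.2302.
spectral radius ρ = 0.7185; 0.7185 < 1 ⇒ converges.

yes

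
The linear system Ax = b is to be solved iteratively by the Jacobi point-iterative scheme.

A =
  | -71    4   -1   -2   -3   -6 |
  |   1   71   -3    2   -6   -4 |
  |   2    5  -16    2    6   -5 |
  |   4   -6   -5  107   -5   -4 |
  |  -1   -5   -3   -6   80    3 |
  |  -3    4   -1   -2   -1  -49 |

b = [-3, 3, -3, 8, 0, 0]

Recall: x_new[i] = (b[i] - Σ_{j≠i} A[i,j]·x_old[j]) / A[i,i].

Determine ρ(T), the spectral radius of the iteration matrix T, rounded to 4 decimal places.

0.2430

Split A = D + L + U, D = diag(-71, 71, -16, 107, 80, -49).
Jacobi: T = -D⁻¹(L+U), T[0,1] = -(4)/(-71) = +0.0563; T[0,0] = 0.
  T[0,:] = [+0.0000  +0.0563  -0.0141  -0.0282  -0.0423  -0.0845]
  T[1,:] = [-0.0141  +0.0000  +0.0423  -0.0282  +0.0845  +0.0563]
  T[2,:] = [+0.1250  +0.3125  +0.0000  +0.1250  +0.3750  -0.3125]
  T[3,:] = [-0.0374  +0.0561  +0.0467  +0.0000  +0.0467  +0.0374]
  T[4,:] = [+0.0125  +0.0625  +0.0375  +0.0750  +0.0000  -0.0375]
  T[5,:] = [-0.0612  +0.0816  -0.0204  -0.0408  -0.0204  +0.0000]
eigenvalue magnitudes: 0.2430, 0.1839, 0.0764, 0.0742, 0.0742, 0.0045.
spectral radius ρ = 0.2430; 0.2430 < 1 ⇒ converges.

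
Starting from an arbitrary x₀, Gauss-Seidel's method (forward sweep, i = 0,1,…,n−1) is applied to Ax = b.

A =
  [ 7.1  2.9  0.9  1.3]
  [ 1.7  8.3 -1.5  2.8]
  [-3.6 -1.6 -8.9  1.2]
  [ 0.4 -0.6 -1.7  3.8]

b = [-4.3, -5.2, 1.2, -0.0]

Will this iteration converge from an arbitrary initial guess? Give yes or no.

yes

Let D = diag(7.1, 8.3, -8.9, 3.8); L, U the strict triangles.
GS T = -(D+L)⁻¹U: row 0 first, T[0,2] = -(0.9)/(7.1) = -0.1268; later rows by forward substitution.
  T[0,:] = [+0.0000, -0.4085, -0.1268, -0.1831]
  T[1,:] = [+0.0000, +0.0837, +0.2067, -0.2998]
  T[2,:] = [+0.0000, +0.1502, +0.0141, +0.2628]
  T[3,:] = [+0.0000, +0.1234, +0.0523, +0.0895]
eigenvalue magnitudes: 0.2023, 0.0720, 0.0720, 0.0000.
ρ(T) = max|λ| = 0.2023; 0.2023 < 1 ⇒ converges.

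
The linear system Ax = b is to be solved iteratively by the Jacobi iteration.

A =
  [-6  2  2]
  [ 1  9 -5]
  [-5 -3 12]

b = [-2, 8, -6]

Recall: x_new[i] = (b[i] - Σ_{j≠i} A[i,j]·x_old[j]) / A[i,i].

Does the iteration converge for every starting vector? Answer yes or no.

Diagonal D = diag(-6, 9, 12); L, U strict lower/upper.
Jacobi T = -D⁻¹(L+U): T[2,0] = -(-5)/(12) = +0.4167; T[2,2] = 0.
  T[0,:] = [+0.0000, +0.3333, +0.3333]
  T[1,:] = [-0.1111, +0.0000, +0.5556]
  T[2,:] = [+0.4167, +0.2500, +0.0000]
|eigenvalues of T|: 0.5956, 0.3376, 0.3376.
spectral radius ρ = 0.5956; 0.5956 < 1, so it converges for any x₀.

yes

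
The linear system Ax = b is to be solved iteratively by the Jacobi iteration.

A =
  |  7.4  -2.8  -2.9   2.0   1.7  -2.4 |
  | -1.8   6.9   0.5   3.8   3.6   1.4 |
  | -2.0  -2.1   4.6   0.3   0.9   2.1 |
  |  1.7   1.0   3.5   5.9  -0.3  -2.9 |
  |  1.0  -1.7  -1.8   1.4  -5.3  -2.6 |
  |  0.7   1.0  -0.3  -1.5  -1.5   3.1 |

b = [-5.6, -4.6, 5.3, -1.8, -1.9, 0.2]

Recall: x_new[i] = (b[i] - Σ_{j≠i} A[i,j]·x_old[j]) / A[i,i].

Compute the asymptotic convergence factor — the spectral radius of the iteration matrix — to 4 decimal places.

1.2138

A = D + L + U where D = diag(7.4, 6.9, 4.6, 5.9, -5.3, 3.1).
Jacobi: T = -D⁻¹(L+U), T[3,4] = -(-0.3)/(5.9) = +0.0508; T[3,3] = 0.
  T[0,:] = [+0.0000 +0.3784 +0.3919 -0.2703 -0.2297 +0.3243]
  T[1,:] = [+0.2609 +0.0000 -0.0725 -0.5507 -0.5217 -0.2029]
  T[2,:] = [+0.4348 +0.4565 +0.0000 -0.0652 -0.1957 -0.4565]
  T[3,:] = [-0.2881 -0.1695 -0.5932 +0.0000 +0.0508 +0.4915]
  T[4,:] = [+0.1887 -0.3208 -0.3396 +0.2642 +0.0000 -0.4906]
  T[5,:] = [-0.2258 -0.3226 +0.0968 +0.4839 +0.4839 +0.0000]
eigenvalue magnitudes: 1.2138, 0.7113, 0.7113, 0.3515, 0.1158, 0.0266.
ρ(T) = max|λ| = 1.2138; 1.2138 > 1, so it fails to converge.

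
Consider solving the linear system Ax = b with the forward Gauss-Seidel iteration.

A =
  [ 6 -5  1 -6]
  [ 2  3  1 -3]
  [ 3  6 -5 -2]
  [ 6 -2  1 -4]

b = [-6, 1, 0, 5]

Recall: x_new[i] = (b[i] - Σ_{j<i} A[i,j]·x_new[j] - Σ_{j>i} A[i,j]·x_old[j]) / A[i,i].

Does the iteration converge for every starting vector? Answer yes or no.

no

Diagonal D = diag(6, 3, -5, -4); L, U strict lower/upper.
T_GS = -(D+L)⁻¹U: row 0 first, T[0,1] = -(-5)/(6) = +0.8333; later rows by forward substitution.
  T[0,:] = [+0.0000, +0.8333, -0.1667, +1.0000]
  T[1,:] = [+0.0000, -0.5556, -0.2222, +0.3333]
  T[2,:] = [+0.0000, -0.1667, -0.3667, +0.6000]
  T[3,:] = [+0.0000, +1.4861, -0.2306, +1.4833]
moduli |λ_i(T)| = 1.6001, 0.9266, 0.1124, 0.0000.
spectral radius ρ = 1.6001; 1.6001 > 1 ⇒ diverges.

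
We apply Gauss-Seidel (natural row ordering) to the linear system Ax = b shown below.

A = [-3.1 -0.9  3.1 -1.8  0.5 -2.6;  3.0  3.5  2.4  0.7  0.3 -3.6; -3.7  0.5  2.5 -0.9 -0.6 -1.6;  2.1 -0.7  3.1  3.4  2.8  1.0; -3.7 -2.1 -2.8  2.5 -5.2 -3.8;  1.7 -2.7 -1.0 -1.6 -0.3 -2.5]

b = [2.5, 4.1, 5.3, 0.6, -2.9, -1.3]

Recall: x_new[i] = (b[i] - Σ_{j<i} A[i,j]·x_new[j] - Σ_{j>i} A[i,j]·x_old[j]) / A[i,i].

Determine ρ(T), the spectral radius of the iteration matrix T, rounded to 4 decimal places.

1.4475

Write A = D+L+U with D = diag(-3.1, 3.5, 2.5, 3.4, -5.2, -2.5).
GS T = -(D+L)⁻¹U: row 0 first, T[0,5] = -(-2.6)/(-3.1) = -0.8387; later rows by forward substitution.
  T[0,:] = [+0.0000, -0.2903, +1.0000, -0.5806, +0.1613, -0.8387]
  T[1,:] = [+0.0000, +0.2488, -1.5429, +0.2977, -0.2240, +1.7475]
  T[2,:] = [+0.0000, -0.4794, +1.7886, -0.5589, +0.5235, -0.9508]
  T[3,:] = [+0.0000, +0.6677, -2.5661, +0.9295, -1.4466, +1.4506]
  T[4,:] = [+0.0000, +0.6852, -2.2852, +1.0407, -1.0017, +0.3696]
  T[5,:] = [+0.0000, -0.7839, +3.5474, -1.2126, +1.1882, -3.0500]
moduli |λ_i(T)| = 1.4475, 0.8148, 0.8148, 0.6974, 0.0438, 0.0000.
ρ(T) = max|λ| = 1.4475; 1.4475 > 1: divergent.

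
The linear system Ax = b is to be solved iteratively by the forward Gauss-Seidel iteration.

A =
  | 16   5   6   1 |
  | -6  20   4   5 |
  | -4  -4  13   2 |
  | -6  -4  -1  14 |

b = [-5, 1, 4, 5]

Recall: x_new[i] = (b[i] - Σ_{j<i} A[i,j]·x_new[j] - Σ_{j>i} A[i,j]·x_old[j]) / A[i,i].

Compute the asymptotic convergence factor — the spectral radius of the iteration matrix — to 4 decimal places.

0.5982

Diagonal D = diag(16, 20, 13, 14); L, U strict lower/upper.
Gauss-Seidel: T = -(D+L)⁻¹U, row 0 first, T[0,1] = -(5)/(16) = -0.3125; later rows by forward substitution.
  T[0,:] = [+0.0000, -0.3125, -0.3750, -0.0625]
  T[1,:] = [+0.0000, -0.0938, -0.3125, -0.2688]
  T[2,:] = [+0.0000, -0.1250, -0.2115, -0.2558]
  T[3,:] = [+0.0000, -0.1696, -0.2651, -0.1218]
eigenvalue magnitudes: 0.5982, 0.1062, 0.0649, 0.0000.
ρ(T) = max|λ| = 0.5982; 0.5982 < 1 ⇒ converges.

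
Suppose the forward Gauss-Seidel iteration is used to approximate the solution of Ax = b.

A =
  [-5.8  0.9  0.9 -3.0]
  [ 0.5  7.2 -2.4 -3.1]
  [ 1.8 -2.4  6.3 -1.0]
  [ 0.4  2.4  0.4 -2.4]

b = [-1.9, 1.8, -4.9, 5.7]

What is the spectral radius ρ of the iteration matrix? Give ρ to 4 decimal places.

Let D = diag(-5.8, 7.2, 6.3, -2.4); L, U the strict triangles.
Gauss-Seidel: T = -(D+L)⁻¹U, row 0 first, T[0,3] = -(-3)/(-5.8) = -0.5172; later rows by forward substitution.
  T[0,:] = [+0.0000  +0.1552  +0.1552  -0.5172]
  T[1,:] = [+0.0000  -0.0108  +0.3226  +0.4665]
  T[2,:] = [+0.0000  -0.0484  +0.0785  +0.4842]
  T[3,:] = [+0.0000  +0.0070  +0.3615  +0.4610]
moduli |λ_i(T)| = 0.7162, 0.1766, 0.0108, 0.0000.
spectral radius ρ = 0.7162; 0.7162 < 1: convergent.

0.7162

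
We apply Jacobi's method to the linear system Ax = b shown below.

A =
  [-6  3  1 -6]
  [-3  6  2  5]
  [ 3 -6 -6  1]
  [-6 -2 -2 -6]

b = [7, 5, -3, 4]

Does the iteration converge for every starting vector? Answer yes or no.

no

Write A = D+L+U with D = diag(-6, 6, -6, -6).
Jacobi: T = -D⁻¹(L+U), T[2,1] = -(-6)/(-6) = -1.0000; T[2,2] = 0.
  T[0,:] = [+0.0000, +0.5000, +0.1667, -1.0000]
  T[1,:] = [+0.5000, +0.0000, -0.3333, -0.8333]
  T[2,:] = [+0.5000, -1.0000, +0.0000, +0.1667]
  T[3,:] = [-1.0000, -0.3333, -0.3333, +0.0000]
|λ(T)| sorted: 1.3288, 0.9303, 0.9303, 0.5314.
ρ(T) = max|λ| = 1.3288; 1.3288 > 1, so it fails to converge.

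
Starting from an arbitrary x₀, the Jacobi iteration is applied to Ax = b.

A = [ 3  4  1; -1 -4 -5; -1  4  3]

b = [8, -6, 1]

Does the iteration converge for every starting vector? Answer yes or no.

no

Diagonal D = diag(3, -4, 3); L, U strict lower/upper.
Jacobi T = -D⁻¹(L+U): T[1,0] = -(-1)/(-4) = -0.2500; T[1,1] = 0.
  T[0,:] = [+0.0000 -1.3333 -0.3333]
  T[1,:] = [-0.2500 +0.0000 -1.2500]
  T[2,:] = [+0.3333 -1.3333 +0.0000]
|λ(T)| sorted: 1.4796, 1.2367, 0.2429.
spectral radius ρ = 1.4796; 1.4796 > 1 ⇒ diverges.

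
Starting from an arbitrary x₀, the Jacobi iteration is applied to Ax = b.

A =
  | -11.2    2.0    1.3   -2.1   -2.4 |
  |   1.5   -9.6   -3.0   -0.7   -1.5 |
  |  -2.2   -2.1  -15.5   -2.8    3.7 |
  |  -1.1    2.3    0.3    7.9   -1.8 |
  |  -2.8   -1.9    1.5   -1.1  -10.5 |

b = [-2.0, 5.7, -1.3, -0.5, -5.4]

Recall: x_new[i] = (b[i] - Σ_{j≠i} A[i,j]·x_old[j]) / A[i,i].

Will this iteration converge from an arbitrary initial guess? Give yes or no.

Diagonal D = diag(-11.2, -9.6, -15.5, 7.9, -10.5); L, U strict lower/upper.
Jacobi: T = -D⁻¹(L+U), T[3,0] = -(-1.1)/(7.9) = +0.1392; T[3,3] = 0.
  T[0,:] = [+0.0000 +0.1786 +0.1161 -0.1875 -0.2143]
  T[1,:] = [+0.1562 +0.0000 -0.3125 -0.0729 -0.1562]
  T[2,:] = [-0.1419 -0.1355 +0.0000 -0.1806 +0.2387]
  T[3,:] = [+0.1392 -0.2911 -0.0380 +0.0000 +0.2278]
  T[4,:] = [-0.2667 -0.1810 +0.1429 -0.1048 +0.0000]
|λ(T)| sorted: 0.5053, 0.2932, 0.2932, 0.2365, 0.2365.
ρ(T) = max|λ| = 0.5053; 0.5053 < 1: convergent.

yes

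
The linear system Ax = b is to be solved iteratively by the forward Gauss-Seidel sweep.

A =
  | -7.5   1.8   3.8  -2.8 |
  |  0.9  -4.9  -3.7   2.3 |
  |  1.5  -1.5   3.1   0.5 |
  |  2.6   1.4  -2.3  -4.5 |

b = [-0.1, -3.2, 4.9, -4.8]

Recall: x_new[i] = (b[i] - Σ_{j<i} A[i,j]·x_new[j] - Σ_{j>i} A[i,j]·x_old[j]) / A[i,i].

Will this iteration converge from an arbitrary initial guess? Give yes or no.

A = D + L + U where D = diag(-7.5, -4.9, 3.1, -4.5).
Gauss-Seidel: T = -(D+L)⁻¹U, row 0 first, T[0,3] = -(-2.8)/(-7.5) = -0.3733; later rows by forward substitution.
  T[0,:] = [+0.0000 +0.2400 +0.5067 -0.3733]
  T[1,:] = [+0.0000 +0.0441 -0.6620 +0.4008]
  T[2,:] = [+0.0000 -0.0948 -0.5655 +0.2133]
  T[3,:] = [+0.0000 +0.2008 +0.3758 -0.2000]
|λ(T)| sorted: 0.8654, 0.2291, 0.0852, 0.0000.
spectral radius ρ = 0.8654; 0.8654 < 1: convergent.

yes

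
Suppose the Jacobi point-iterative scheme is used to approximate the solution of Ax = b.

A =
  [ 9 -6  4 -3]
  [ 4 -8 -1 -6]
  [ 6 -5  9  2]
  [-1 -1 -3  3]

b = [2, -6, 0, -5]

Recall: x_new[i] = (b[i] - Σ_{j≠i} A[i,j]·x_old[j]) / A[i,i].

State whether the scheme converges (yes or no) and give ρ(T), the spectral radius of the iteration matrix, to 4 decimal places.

no, ρ = 1.1664

Let D = diag(9, -8, 9, 3); L, U the strict triangles.
T_J = -D⁻¹(L+U): T[2,0] = -(6)/(9) = -0.6667; T[2,2] = 0.
  T[0,:] = [+0.0000 +0.6667 -0.4444 +0.3333]
  T[1,:] = [+0.5000 +0.0000 -0.1250 -0.7500]
  T[2,:] = [-0.6667 +0.5556 +0.0000 -0.2222]
  T[3,:] = [+0.3333 +0.3333 +1.0000 +0.0000]
moduli |λ_i(T)| = 1.1664, 0.9131, 0.9131, 0.6945.
spectral radius ρ = 1.1664; 1.1664 > 1: divergent.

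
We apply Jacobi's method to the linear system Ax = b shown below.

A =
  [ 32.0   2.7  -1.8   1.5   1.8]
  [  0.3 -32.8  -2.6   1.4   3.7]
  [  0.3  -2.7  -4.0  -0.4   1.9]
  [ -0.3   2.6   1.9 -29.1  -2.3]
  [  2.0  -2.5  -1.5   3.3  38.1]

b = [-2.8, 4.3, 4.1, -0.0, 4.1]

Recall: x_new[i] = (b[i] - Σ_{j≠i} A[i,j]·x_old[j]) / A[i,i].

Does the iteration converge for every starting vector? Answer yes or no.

yes

Let D = diag(32, -32.8, -4, -29.1, 38.1); L, U the strict triangles.
Jacobi T = -D⁻¹(L+U): T[4,2] = -(-1.5)/(38.1) = +0.0394; T[4,4] = 0.
  T[0,:] = [+0.0000  -0.0844  +0.0563  -0.0469  -0.0563]
  T[1,:] = [+0.0091  +0.0000  -0.0793  +0.0427  +0.1128]
  T[2,:] = [+0.0750  -0.6750  +0.0000  -0.1000  +0.4750]
  T[3,:] = [-0.0103  +0.0893  +0.0653  +0.0000  -0.0790]
  T[4,:] = [-0.0525  +0.0656  +0.0394  -0.0866  +0.0000]
eigenvalue magnitudes: 0.3553, 0.2161, 0.0767, 0.0767, 0.0024.
spectral radius ρ = 0.3553; 0.3553 < 1, so it converges for any x₀.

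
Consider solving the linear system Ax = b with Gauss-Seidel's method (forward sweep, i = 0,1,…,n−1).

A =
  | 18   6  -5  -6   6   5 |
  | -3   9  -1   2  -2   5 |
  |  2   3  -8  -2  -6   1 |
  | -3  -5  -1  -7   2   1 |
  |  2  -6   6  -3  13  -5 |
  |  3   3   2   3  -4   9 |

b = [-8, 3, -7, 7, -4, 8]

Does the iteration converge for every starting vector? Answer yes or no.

Write A = D+L+U with D = diag(18, 9, -8, -7, 13, 9).
GS T = -(D+L)⁻¹U: row 0 first, T[0,3] = -(-6)/(18) = +0.3333; later rows by forward substitution.
  T[0,:] = [+0.0000  -0.3333  +0.2778  +0.3333  -0.3333  -0.2778]
  T[1,:] = [+0.0000  -0.1111  +0.2037  -0.1111  +0.1111  -0.6481]
  T[2,:] = [+0.0000  -0.1250  +0.1458  -0.2083  -0.7917  -0.1875]
  T[3,:] = [+0.0000  +0.2401  -0.2854  -0.0337  +0.4623  +0.7517]
  T[4,:] = [+0.0000  +0.1131  -0.0819  -0.0142  +0.5746  +0.3882]
  T[5,:] = [+0.0000  +0.1462  -0.1342  -0.0228  +0.3513  +0.2723]
|λ(T)| sorted: 0.8573, 0.2135, 0.2135, 0.1742, 0.0498, 0.0000.
ρ = 0.8573; 0.8573 < 1: convergent.

yes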